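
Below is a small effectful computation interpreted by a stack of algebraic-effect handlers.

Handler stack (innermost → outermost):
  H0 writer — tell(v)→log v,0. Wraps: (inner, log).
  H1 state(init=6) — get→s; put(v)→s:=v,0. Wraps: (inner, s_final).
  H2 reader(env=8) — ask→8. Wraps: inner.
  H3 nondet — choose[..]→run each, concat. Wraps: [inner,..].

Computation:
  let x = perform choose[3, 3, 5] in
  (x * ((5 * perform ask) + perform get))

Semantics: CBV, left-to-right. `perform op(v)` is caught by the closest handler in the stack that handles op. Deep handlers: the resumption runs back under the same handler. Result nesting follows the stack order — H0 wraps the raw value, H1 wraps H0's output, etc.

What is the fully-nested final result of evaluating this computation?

Working:
choose[3, 3, 5] @ H3
  branch[0] choose=3:
    ask @ H2 ⇒ 8
    get @ H1 ⇒ 6
    H0 returns (138, ())
    H1 returns ((138, ()), 6)
    H2 returns ((138, ()), 6)
    H3 returns [((138, ()), 6)]
  branch[1] choose=3:
    ask @ H2 ⇒ 8
    get @ H1 ⇒ 6
    H0 returns (138, ())
    H1 returns ((138, ()), 6)
    H2 returns ((138, ()), 6)
    H3 returns [((138, ()), 6)]
  branch[2] choose=5:
    ask @ H2 ⇒ 8
    get @ H1 ⇒ 6
    H0 returns (230, ())
    H1 returns ((230, ()), 6)
    H2 returns ((230, ()), 6)
    H3 returns [((230, ()), 6)]
= [((138, ()), 6), ((138, ()), 6), ((230, ()), 6)]

Answer: [((138, ()), 6), ((138, ()), 6), ((230, ()), 6)]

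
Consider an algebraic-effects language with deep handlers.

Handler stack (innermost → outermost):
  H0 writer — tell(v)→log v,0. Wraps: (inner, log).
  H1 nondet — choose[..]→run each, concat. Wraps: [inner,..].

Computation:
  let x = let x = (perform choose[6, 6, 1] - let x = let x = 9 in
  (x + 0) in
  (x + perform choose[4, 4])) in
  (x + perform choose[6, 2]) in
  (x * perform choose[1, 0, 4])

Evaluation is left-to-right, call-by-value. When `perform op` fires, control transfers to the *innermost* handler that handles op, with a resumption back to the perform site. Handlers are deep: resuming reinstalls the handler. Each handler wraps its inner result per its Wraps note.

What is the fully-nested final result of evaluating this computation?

Answer: [(-1, ()), (0, ()), (-4, ()), (-5, ()), (0, ()), (-20, ()), (-1, ()), (0, ()), (-4, ()), (-5, ()), (0, ()), (-20, ()), (-1, ()), (0, ()), (-4, ()), (-5, ()), (0, ()), (-20, ()), (-1, ()), (0, ()), (-4, ()), (-5, ()), (0, ()), (-20, ()), (-6, ()), (0, ()), (-24, ()), (-10, ()), (0, ()), (-40, ()), (-6, ()), (0, ()), (-24, ()), (-10, ()), (0, ()), (-40, ())]

Step-by-step:
choose[6, 6, 1] @ H1
  branch[0] choose=6:
    choose[4, 4] @ H1
      branch[0] choose=4:
        choose[6, 2] @ H1
          branch[0] choose=6:
            choose[1, 0, 4] @ H1
              branch[0] choose=1:
                H0 returns (-1, ())
                H1 returns [(-1, ())]
              branch[1] choose=0:
                H0 returns (0, ())
                H1 returns [(0, ())]
              branch[2] choose=4:
                H0 returns (-4, ())
                H1 returns [(-4, ())]
          branch[1] choose=2:
            choose[1, 0, 4] @ H1
              branch[0] choose=1:
                H0 returns (-5, ())
                H1 returns [(-5, ())]
              branch[1] choose=0:
                H0 returns (0, ())
                H1 returns [(0, ())]
              branch[2] choose=4:
                H0 returns (-20, ())
                H1 returns [(-20, ())]
      branch[1] choose=4:
        choose[6, 2] @ H1
          branch[0] choose=6:
            choose[1, 0, 4] @ H1
              branch[0] choose=1:
                H0 returns (-1, ())
                H1 returns [(-1, ())]
              branch[1] choose=0:
                H0 returns (0, ())
                H1 returns [(0, ())]
              branch[2] choose=4:
                H0 returns (-4, ())
                H1 returns [(-4, ())]
          branch[1] choose=2:
            choose[1, 0, 4] @ H1
              branch[0] choose=1:
                H0 returns (-5, ())
                H1 returns [(-5, ())]
              branch[1] choose=0:
                H0 returns (0, ())
                H1 returns [(0, ())]
              branch[2] choose=4:
                H0 returns (-20, ())
                H1 returns [(-20, ())]
  branch[1] choose=6:
    choose[4, 4] @ H1
      branch[0] choose=4:
        choose[6, 2] @ H1
          branch[0] choose=6:
            choose[1, 0, 4] @ H1
              branch[0] choose=1:
                H0 returns (-1, ())
                H1 returns [(-1, ())]
              branch[1] choose=0:
                H0 returns (0, ())
                H1 returns [(0, ())]
              branch[2] choose=4:
                H0 returns (-4, ())
                H1 returns [(-4, ())]
          branch[1] choose=2:
            choose[1, 0, 4] @ H1
              branch[0] choose=1:
                H0 returns (-5, ())
                H1 returns [(-5, ())]
              branch[1] choose=0:
                H0 returns (0, ())
                H1 returns [(0, ())]
              branch[2] choose=4:
                H0 returns (-20, ())
                H1 returns [(-20, ())]
      branch[1] choose=4:
        choose[6, 2] @ H1
          branch[0] choose=6:
            choose[1, 0, 4] @ H1
              branch[0] choose=1:
                H0 returns (-1, ())
                H1 returns [(-1, ())]
              branch[1] choose=0:
                H0 returns (0, ())
                H1 returns [(0, ())]
              branch[2] choose=4:
                H0 returns (-4, ())
                H1 returns [(-4, ())]
          branch[1] choose=2:
            choose[1, 0, 4] @ H1
              branch[0] choose=1:
                H0 returns (-5, ())
                H1 returns [(-5, ())]
              branch[1] choose=0:
                H0 returns (0, ())
                H1 returns [(0, ())]
              branch[2] choose=4:
                H0 returns (-20, ())
                H1 returns [(-20, ())]
  branch[2] choose=1:
    choose[4, 4] @ H1
      branch[0] choose=4:
        choose[6, 2] @ H1
          branch[0] choose=6:
            choose[1, 0, 4] @ H1
              branch[0] choose=1:
                H0 returns (-6, ())
                H1 returns [(-6, ())]
              branch[1] choose=0:
                H0 returns (0, ())
                H1 returns [(0, ())]
              branch[2] choose=4:
                H0 returns (-24, ())
                H1 returns [(-24, ())]
          branch[1] choose=2:
            choose[1, 0, 4] @ H1
              branch[0] choose=1:
                H0 returns (-10, ())
                H1 returns [(-10, ())]
              branch[1] choose=0:
                H0 returns (0, ())
                H1 returns [(0, ())]
              branch[2] choose=4:
                H0 returns (-40, ())
                H1 returns [(-40, ())]
      branch[1] choose=4:
        choose[6, 2] @ H1
          branch[0] choose=6:
            choose[1, 0, 4] @ H1
              branch[0] choose=1:
                H0 returns (-6, ())
                H1 returns [(-6, ())]
              branch[1] choose=0:
                H0 returns (0, ())
                H1 returns [(0, ())]
              branch[2] choose=4:
                H0 returns (-24, ())
                H1 returns [(-24, ())]
          branch[1] choose=2:
            choose[1, 0, 4] @ H1
              branch[0] choose=1:
                H0 returns (-10, ())
                H1 returns [(-10, ())]
              branch[1] choose=0:
                H0 returns (0, ())
                H1 returns [(0, ())]
              branch[2] choose=4:
                H0 returns (-40, ())
                H1 returns [(-40, ())]
= [(-1, ()), (0, ()), (-4, ()), (-5, ()), (0, ()), (-20, ()), (-1, ()), (0, ()), (-4, ()), (-5, ()), (0, ()), (-20, ()), (-1, ()), (0, ()), (-4, ()), (-5, ()), (0, ()), (-20, ()), (-1, ()), (0, ()), (-4, ()), (-5, ()), (0, ()), (-20, ()), (-6, ()), (0, ()), (-24, ()), (-10, ()), (0, ()), (-40, ()), (-6, ()), (0, ()), (-24, ()), (-10, ()), (0, ()), (-40, ())]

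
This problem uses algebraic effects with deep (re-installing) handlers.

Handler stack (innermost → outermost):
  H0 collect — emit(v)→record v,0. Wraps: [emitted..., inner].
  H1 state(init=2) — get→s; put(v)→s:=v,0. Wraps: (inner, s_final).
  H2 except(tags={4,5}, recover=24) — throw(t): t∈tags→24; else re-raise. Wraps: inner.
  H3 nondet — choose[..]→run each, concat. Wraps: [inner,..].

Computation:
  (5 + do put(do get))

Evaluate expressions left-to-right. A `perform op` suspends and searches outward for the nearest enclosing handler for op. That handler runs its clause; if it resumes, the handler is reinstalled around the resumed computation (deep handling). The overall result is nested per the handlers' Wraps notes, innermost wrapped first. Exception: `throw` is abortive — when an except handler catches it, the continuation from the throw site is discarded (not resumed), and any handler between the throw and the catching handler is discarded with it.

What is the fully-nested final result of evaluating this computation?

Step-by-step:
get @ H1 ⇒ 2
put(2) @ H1 ⇒ s:=2
H0 returns [5]
H1 returns ([5], 2)
H2 returns ([5], 2)
H3 returns [([5], 2)]
= [([5], 2)]

Answer: [([5], 2)]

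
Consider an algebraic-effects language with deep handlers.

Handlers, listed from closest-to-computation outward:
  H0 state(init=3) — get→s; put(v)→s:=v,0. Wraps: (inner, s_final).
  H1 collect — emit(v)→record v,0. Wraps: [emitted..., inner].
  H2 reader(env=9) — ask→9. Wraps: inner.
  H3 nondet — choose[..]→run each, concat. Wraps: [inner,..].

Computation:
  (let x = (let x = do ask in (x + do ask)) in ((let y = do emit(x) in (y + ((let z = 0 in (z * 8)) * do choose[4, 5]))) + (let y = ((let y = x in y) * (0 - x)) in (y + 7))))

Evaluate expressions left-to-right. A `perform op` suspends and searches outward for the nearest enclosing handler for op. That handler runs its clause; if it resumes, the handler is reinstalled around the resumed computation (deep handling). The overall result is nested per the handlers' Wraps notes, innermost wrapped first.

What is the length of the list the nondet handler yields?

Step-by-step:
ask @ H2 ⇒ 9
ask @ H2 ⇒ 9
emit(18) @ H1 ⇒ out+=18
choose[4, 5] @ H3
  branch[0] choose=4:
    H0 returns (-317, 3)
    H1 returns [18, (-317, 3)]
    H2 returns [18, (-317, 3)]
    H3 returns [[18, (-317, 3)]]
  branch[1] choose=5:
    H0 returns (-317, 3)
    H1 returns [18, (-317, 3)]
    H2 returns [18, (-317, 3)]
    H3 returns [[18, (-317, 3)]]
= [[18, (-317, 3)], [18, (-317, 3)]]

Answer: 2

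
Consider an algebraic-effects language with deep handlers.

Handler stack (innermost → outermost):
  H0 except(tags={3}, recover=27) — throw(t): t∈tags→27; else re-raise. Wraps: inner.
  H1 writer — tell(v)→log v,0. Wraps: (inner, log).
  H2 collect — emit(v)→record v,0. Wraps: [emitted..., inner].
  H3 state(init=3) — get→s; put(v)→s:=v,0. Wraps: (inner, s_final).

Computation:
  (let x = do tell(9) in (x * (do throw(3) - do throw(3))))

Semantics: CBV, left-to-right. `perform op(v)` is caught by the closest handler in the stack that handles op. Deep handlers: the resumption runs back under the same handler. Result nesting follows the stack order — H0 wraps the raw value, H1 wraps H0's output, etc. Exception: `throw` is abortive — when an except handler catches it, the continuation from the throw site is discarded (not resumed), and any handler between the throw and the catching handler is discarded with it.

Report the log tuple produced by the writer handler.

Working:
tell(9) @ H1 ⇒ log+=9
throw(3) @ H0 caught ⇒ 27
H1 returns (27, (9))
H2 returns [(27, (9))]
H3 returns ([(27, (9))], 3)
= ([(27, (9))], 3)

Answer: (9)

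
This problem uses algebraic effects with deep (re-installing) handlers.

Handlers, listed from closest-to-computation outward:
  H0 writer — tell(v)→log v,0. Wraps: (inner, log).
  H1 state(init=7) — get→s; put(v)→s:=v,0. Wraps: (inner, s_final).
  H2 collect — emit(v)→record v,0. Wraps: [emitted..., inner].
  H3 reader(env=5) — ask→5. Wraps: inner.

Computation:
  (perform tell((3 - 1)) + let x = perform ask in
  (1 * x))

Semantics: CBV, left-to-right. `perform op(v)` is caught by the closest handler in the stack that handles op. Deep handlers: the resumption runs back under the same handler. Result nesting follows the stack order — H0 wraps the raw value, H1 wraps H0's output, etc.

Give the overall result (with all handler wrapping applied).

Answer: [((5, (2)), 7)]

Evaluation trace:
tell(2) @ H0 ⇒ log+=2
ask @ H3 ⇒ 5
H0 returns (5, (2))
H1 returns ((5, (2)), 7)
H2 returns [((5, (2)), 7)]
H3 returns [((5, (2)), 7)]
= [((5, (2)), 7)]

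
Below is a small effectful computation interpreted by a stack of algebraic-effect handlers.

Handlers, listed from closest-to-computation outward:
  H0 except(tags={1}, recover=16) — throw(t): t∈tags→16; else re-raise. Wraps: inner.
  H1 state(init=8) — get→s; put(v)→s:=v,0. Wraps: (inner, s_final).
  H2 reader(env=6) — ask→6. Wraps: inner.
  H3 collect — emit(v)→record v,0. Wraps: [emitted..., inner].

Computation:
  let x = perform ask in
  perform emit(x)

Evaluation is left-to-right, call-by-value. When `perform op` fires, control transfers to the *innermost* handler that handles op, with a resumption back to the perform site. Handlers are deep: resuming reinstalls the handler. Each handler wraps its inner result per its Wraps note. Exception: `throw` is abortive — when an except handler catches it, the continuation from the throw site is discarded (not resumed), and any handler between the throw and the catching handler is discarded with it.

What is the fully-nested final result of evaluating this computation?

Step-by-step:
ask @ H2 ⇒ 6
emit(6) @ H3 ⇒ out+=6
H0 returns 0
H1 returns (0, 8)
H2 returns (0, 8)
H3 returns [6, (0, 8)]
= [6, (0, 8)]

Answer: [6, (0, 8)]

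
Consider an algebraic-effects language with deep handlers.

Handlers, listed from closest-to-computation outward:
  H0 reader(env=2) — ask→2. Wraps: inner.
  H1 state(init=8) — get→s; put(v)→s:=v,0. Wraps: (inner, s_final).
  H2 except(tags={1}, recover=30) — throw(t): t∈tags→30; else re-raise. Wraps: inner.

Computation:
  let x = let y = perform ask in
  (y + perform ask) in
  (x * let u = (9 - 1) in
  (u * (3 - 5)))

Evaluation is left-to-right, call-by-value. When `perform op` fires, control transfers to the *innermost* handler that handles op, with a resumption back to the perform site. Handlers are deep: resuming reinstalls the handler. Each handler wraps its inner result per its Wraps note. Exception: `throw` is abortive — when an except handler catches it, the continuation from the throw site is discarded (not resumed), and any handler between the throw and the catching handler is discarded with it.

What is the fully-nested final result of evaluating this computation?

Working:
ask @ H0 ⇒ 2
ask @ H0 ⇒ 2
H0 returns -64
H1 returns (-64, 8)
H2 returns (-64, 8)
= (-64, 8)

Answer: (-64, 8)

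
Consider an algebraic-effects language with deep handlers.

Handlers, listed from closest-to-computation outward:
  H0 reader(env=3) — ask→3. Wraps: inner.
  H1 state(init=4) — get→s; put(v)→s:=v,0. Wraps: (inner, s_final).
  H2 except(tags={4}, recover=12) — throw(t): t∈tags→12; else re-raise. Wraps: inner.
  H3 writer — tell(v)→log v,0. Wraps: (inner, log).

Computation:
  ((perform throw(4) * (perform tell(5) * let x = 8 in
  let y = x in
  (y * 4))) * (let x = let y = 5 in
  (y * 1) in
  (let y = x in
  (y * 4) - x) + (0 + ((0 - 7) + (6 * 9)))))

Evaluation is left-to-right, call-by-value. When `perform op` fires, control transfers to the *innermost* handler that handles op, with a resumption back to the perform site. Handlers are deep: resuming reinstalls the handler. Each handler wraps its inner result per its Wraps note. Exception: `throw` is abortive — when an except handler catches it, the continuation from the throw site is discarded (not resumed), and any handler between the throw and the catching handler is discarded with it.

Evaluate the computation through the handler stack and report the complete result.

Step-by-step:
throw(4) @ H2 caught ⇒ 12
H3 returns (12, ())
= (12, ())

Answer: (12, ())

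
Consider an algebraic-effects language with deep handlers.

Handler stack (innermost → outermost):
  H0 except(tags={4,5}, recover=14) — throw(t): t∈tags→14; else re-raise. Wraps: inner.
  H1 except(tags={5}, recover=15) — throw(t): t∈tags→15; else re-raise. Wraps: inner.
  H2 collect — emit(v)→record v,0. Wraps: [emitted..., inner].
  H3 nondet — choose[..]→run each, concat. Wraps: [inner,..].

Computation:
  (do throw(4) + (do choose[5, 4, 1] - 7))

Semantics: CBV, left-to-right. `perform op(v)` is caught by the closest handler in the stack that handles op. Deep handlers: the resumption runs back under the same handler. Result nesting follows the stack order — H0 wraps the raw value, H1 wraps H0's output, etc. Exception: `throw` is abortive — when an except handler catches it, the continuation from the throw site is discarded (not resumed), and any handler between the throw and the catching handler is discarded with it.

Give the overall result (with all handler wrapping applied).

Answer: [[14]]

Working:
throw(4) @ H0 caught ⇒ 14
H1 returns 14
H2 returns [14]
H3 returns [[14]]
= [[14]]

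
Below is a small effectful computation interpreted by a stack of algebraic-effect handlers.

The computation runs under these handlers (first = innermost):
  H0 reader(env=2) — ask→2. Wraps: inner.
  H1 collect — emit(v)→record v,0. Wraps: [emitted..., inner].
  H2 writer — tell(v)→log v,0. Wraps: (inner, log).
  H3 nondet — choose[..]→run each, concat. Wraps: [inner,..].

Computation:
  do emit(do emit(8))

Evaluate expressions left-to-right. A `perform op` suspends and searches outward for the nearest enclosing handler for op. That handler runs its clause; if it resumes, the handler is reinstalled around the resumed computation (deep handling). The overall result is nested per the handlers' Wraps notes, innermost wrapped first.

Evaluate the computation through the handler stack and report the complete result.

Answer: [([8, 0, 0], ())]

Evaluation trace:
emit(8) @ H1 ⇒ out+=8
emit(0) @ H1 ⇒ out+=0
H0 returns 0
H1 returns [8, 0, 0]
H2 returns ([8, 0, 0], ())
H3 returns [([8, 0, 0], ())]
= [([8, 0, 0], ())]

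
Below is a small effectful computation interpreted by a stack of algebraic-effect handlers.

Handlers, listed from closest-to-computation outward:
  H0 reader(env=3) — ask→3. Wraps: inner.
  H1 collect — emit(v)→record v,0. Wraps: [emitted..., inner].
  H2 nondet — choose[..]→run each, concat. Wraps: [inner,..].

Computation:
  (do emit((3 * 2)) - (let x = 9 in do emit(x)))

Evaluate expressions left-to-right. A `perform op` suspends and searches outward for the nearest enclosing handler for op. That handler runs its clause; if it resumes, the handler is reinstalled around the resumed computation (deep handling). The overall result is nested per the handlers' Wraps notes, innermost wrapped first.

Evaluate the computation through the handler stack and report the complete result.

Answer: [[6, 9, 0]]

Evaluation trace:
emit(6) @ H1 ⇒ out+=6
emit(9) @ H1 ⇒ out+=9
H0 returns 0
H1 returns [6, 9, 0]
H2 returns [[6, 9, 0]]
= [[6, 9, 0]]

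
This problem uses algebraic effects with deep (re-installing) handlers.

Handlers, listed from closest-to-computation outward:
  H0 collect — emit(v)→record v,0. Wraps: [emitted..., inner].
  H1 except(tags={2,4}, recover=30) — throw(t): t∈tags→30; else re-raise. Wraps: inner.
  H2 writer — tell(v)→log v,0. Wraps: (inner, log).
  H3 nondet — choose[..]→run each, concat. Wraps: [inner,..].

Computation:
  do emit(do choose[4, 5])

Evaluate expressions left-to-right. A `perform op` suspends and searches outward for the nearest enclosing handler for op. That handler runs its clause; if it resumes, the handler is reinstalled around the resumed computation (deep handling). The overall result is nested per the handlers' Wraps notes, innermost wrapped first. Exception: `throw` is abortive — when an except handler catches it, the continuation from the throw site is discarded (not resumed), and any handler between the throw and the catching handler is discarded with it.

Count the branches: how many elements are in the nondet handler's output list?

Step-by-step:
choose[4, 5] @ H3
  branch[0] choose=4:
    emit(4) @ H0 ⇒ out+=4
    H0 returns [4, 0]
    H1 returns [4, 0]
    H2 returns ([4, 0], ())
    H3 returns [([4, 0], ())]
  branch[1] choose=5:
    emit(5) @ H0 ⇒ out+=5
    H0 returns [5, 0]
    H1 returns [5, 0]
    H2 returns ([5, 0], ())
    H3 returns [([5, 0], ())]
= [([4, 0], ()), ([5, 0], ())]

Answer: 2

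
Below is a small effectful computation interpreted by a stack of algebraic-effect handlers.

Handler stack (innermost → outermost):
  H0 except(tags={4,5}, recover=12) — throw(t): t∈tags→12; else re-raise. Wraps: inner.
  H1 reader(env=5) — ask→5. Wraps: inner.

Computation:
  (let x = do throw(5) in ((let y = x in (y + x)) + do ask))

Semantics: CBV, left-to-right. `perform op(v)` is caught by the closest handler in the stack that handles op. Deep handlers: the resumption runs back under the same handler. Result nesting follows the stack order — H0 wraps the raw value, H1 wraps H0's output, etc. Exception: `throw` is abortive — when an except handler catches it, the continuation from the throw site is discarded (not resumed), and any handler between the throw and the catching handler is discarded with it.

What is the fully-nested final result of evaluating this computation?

Evaluation trace:
throw(5) @ H0 caught ⇒ 12
H1 returns 12
= 12

Answer: 12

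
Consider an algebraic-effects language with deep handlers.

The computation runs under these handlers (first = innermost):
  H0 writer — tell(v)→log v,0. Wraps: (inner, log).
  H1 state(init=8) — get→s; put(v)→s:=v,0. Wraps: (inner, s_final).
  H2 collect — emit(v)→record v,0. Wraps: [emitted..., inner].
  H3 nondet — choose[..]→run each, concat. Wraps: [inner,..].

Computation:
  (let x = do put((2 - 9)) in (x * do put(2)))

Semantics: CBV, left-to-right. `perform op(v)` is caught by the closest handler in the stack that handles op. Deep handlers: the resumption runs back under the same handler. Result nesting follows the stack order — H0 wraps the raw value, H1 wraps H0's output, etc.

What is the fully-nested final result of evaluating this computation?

Step-by-step:
put(-7) @ H1 ⇒ s:=-7
put(2) @ H1 ⇒ s:=2
H0 returns (0, ())
H1 returns ((0, ()), 2)
H2 returns [((0, ()), 2)]
H3 returns [[((0, ()), 2)]]
= [[((0, ()), 2)]]

Answer: [[((0, ()), 2)]]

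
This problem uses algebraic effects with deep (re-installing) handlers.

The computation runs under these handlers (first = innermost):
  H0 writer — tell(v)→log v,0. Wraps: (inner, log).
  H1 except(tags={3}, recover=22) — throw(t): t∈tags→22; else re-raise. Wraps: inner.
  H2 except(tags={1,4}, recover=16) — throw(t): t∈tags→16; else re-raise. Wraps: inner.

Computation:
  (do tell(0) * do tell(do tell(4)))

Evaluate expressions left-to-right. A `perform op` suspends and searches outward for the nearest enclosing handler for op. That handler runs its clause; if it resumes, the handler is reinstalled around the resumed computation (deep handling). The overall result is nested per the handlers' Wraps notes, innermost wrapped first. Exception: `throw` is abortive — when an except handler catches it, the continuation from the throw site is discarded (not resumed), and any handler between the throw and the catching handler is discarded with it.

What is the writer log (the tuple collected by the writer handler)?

Evaluation trace:
tell(0) @ H0 ⇒ log+=0
tell(4) @ H0 ⇒ log+=4
tell(0) @ H0 ⇒ log+=0
H0 returns (0, (0, 4, 0))
H1 returns (0, (0, 4, 0))
H2 returns (0, (0, 4, 0))
= (0, (0, 4, 0))

Answer: (0, 4, 0)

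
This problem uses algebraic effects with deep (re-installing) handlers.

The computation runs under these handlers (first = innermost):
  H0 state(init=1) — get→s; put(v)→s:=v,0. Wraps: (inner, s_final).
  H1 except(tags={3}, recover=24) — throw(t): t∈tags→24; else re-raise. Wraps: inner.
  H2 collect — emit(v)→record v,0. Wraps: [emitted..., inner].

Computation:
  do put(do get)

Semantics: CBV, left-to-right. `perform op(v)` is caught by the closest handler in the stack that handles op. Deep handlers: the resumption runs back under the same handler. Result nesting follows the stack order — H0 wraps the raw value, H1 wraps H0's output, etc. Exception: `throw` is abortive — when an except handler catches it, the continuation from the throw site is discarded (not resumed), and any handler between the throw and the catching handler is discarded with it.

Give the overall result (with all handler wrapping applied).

Working:
get @ H0 ⇒ 1
put(1) @ H0 ⇒ s:=1
H0 returns (0, 1)
H1 returns (0, 1)
H2 returns [(0, 1)]
= [(0, 1)]

Answer: [(0, 1)]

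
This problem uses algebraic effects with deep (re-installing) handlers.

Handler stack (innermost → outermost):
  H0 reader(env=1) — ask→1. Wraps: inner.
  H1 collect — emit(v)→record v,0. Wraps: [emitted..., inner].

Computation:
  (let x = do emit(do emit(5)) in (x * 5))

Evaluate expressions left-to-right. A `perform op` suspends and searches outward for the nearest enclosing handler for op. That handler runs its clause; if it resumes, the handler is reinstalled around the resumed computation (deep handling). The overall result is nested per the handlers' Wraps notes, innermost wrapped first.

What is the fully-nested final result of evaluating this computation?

Step-by-step:
emit(5) @ H1 ⇒ out+=5
emit(0) @ H1 ⇒ out+=0
H0 returns 0
H1 returns [5, 0, 0]
= [5, 0, 0]

Answer: [5, 0, 0]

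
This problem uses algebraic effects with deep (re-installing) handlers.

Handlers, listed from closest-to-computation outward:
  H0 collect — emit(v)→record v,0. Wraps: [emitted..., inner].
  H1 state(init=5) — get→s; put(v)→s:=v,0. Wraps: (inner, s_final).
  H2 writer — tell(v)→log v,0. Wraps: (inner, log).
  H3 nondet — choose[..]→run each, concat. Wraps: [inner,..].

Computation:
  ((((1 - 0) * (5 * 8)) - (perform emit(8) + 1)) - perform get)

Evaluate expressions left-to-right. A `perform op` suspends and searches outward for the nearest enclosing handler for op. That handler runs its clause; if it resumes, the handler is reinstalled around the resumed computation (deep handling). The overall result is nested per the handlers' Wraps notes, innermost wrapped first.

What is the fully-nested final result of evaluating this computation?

Answer: [(([8, 34], 5), ())]

Working:
emit(8) @ H0 ⇒ out+=8
get @ H1 ⇒ 5
H0 returns [8, 34]
H1 returns ([8, 34], 5)
H2 returns (([8, 34], 5), ())
H3 returns [(([8, 34], 5), ())]
= [(([8, 34], 5), ())]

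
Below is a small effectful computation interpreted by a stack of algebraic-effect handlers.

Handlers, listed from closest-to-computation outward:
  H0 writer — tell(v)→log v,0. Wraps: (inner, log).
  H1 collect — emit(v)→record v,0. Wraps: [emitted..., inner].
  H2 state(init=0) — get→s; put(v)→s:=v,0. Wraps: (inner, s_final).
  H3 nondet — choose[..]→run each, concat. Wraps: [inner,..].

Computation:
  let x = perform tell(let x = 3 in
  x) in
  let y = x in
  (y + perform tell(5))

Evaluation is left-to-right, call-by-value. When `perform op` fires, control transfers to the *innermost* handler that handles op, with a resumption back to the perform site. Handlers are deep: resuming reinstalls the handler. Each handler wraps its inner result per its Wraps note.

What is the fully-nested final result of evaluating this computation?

Answer: [([(0, (3, 5))], 0)]

Step-by-step:
tell(3) @ H0 ⇒ log+=3
tell(5) @ H0 ⇒ log+=5
H0 returns (0, (3, 5))
H1 returns [(0, (3, 5))]
H2 returns ([(0, (3, 5))], 0)
H3 returns [([(0, (3, 5))], 0)]
= [([(0, (3, 5))], 0)]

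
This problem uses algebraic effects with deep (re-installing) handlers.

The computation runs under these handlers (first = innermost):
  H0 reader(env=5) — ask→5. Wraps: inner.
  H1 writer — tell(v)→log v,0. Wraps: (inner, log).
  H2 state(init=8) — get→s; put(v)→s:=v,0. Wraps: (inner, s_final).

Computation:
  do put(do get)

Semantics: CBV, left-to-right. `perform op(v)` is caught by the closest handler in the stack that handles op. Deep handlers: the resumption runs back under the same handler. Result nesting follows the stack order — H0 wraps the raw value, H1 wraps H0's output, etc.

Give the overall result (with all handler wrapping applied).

Answer: ((0, ()), 8)

Evaluation trace:
get @ H2 ⇒ 8
put(8) @ H2 ⇒ s:=8
H0 returns 0
H1 returns (0, ())
H2 returns ((0, ()), 8)
= ((0, ()), 8)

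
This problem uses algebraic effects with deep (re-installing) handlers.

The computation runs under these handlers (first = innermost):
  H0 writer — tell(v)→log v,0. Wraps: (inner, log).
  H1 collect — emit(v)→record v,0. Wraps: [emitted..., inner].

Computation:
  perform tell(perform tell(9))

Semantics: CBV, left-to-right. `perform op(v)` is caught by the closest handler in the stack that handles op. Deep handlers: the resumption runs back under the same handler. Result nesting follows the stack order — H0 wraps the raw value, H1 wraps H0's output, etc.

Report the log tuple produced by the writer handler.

Evaluation trace:
tell(9) @ H0 ⇒ log+=9
tell(0) @ H0 ⇒ log+=0
H0 returns (0, (9, 0))
H1 returns [(0, (9, 0))]
= [(0, (9, 0))]

Answer: (9, 0)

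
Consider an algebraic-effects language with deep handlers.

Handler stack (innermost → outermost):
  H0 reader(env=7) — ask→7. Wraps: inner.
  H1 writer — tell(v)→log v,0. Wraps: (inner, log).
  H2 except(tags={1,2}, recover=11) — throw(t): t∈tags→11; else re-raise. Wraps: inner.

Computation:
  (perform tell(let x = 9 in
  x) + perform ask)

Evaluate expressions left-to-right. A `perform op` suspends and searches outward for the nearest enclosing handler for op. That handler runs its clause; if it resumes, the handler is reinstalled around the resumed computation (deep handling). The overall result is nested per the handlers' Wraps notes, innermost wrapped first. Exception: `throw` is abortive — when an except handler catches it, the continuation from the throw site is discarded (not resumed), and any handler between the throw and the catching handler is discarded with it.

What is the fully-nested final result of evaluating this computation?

Step-by-step:
tell(9) @ H1 ⇒ log+=9
ask @ H0 ⇒ 7
H0 returns 7
H1 returns (7, (9))
H2 returns (7, (9))
= (7, (9))

Answer: (7, (9))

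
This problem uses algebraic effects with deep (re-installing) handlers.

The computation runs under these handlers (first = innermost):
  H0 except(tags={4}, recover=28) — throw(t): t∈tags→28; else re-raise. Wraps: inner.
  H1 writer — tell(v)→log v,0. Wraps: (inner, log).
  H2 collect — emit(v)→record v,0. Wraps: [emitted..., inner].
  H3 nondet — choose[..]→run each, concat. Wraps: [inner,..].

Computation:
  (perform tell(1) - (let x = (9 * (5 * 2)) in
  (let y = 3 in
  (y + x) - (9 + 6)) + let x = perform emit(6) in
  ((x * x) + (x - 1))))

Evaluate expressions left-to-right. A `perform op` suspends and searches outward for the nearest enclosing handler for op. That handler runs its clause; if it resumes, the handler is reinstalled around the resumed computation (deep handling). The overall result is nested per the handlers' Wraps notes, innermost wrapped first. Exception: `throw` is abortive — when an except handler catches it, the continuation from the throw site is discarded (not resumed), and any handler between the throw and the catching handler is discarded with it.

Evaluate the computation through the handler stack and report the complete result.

Step-by-step:
tell(1) @ H1 ⇒ log+=1
emit(6) @ H2 ⇒ out+=6
H0 returns -77
H1 returns (-77, (1))
H2 returns [6, (-77, (1))]
H3 returns [[6, (-77, (1))]]
= [[6, (-77, (1))]]

Answer: [[6, (-77, (1))]]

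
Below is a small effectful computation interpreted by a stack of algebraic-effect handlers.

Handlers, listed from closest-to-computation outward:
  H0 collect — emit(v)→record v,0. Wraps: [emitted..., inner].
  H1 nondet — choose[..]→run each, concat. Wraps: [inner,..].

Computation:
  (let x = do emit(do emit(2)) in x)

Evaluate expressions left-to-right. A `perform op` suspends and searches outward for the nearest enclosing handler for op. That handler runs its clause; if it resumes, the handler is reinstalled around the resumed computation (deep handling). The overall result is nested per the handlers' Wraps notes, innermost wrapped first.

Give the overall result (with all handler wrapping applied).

Answer: [[2, 0, 0]]

Evaluation trace:
emit(2) @ H0 ⇒ out+=2
emit(0) @ H0 ⇒ out+=0
H0 returns [2, 0, 0]
H1 returns [[2, 0, 0]]
= [[2, 0, 0]]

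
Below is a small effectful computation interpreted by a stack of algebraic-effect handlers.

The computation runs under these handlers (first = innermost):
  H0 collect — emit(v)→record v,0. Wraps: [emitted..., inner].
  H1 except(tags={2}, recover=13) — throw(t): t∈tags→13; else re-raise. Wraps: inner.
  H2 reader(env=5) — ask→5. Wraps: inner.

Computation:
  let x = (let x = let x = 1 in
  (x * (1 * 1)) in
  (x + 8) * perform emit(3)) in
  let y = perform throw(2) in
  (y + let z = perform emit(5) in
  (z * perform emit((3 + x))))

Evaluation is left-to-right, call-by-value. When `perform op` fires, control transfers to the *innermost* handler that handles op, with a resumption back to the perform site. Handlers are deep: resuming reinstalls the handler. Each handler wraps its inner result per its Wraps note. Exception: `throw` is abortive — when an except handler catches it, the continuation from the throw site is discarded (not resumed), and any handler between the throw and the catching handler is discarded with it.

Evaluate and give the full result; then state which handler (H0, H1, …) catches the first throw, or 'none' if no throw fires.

Answer: 13 ; first throw caught by: H1

Evaluation trace:
emit(3) @ H0 ⇒ out+=3
throw(2) @ H1 caught ⇒ 13
H2 returns 13
= 13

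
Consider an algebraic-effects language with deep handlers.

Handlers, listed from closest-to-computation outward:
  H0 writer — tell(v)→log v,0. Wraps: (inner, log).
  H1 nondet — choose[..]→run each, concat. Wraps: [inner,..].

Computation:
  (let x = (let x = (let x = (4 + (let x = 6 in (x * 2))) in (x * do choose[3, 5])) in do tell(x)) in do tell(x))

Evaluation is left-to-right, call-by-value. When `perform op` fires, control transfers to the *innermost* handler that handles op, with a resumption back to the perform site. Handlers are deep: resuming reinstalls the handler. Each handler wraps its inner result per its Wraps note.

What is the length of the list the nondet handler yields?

Answer: 2

Step-by-step:
choose[3, 5] @ H1
  branch[0] choose=3:
    tell(48) @ H0 ⇒ log+=48
    tell(0) @ H0 ⇒ log+=0
    H0 returns (0, (48, 0))
    H1 returns [(0, (48, 0))]
  branch[1] choose=5:
    tell(80) @ H0 ⇒ log+=80
    tell(0) @ H0 ⇒ log+=0
    H0 returns (0, (80, 0))
    H1 returns [(0, (80, 0))]
= [(0, (48, 0)), (0, (80, 0))]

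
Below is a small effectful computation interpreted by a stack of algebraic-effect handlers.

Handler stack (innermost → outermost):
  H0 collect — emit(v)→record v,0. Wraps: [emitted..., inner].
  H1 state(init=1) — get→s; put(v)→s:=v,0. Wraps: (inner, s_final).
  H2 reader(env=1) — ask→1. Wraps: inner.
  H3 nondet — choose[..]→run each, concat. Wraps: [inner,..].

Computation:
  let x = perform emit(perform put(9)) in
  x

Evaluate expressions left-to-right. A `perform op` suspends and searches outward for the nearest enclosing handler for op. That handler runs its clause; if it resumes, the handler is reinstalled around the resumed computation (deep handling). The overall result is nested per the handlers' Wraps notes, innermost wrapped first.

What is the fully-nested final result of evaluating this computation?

Working:
put(9) @ H1 ⇒ s:=9
emit(0) @ H0 ⇒ out+=0
H0 returns [0, 0]
H1 returns ([0, 0], 9)
H2 returns ([0, 0], 9)
H3 returns [([0, 0], 9)]
= [([0, 0], 9)]

Answer: [([0, 0], 9)]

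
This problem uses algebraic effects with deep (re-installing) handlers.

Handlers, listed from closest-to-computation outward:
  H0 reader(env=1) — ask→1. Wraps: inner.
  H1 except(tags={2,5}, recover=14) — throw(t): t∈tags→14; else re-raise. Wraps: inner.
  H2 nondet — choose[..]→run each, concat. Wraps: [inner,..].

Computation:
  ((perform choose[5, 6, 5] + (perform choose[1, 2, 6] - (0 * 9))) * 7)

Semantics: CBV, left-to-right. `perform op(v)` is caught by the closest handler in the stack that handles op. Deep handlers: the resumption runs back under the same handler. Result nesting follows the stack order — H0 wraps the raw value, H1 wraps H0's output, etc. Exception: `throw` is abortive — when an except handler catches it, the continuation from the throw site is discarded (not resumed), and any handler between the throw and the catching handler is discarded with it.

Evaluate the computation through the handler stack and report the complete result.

Answer: [42, 49, 77, 49, 56, 84, 42, 49, 77]

Evaluation trace:
choose[5, 6, 5] @ H2
  branch[0] choose=5:
    choose[1, 2, 6] @ H2
      branch[0] choose=1:
        H0 returns 42
        H1 returns 42
        H2 returns [42]
      branch[1] choose=2:
        H0 returns 49
        H1 returns 49
        H2 returns [49]
      branch[2] choose=6:
        H0 returns 77
        H1 returns 77
        H2 returns [77]
  branch[1] choose=6:
    choose[1, 2, 6] @ H2
      branch[0] choose=1:
        H0 returns 49
        H1 returns 49
        H2 returns [49]
      branch[1] choose=2:
        H0 returns 56
        H1 returns 56
        H2 returns [56]
      branch[2] choose=6:
        H0 returns 84
        H1 returns 84
        H2 returns [84]
  branch[2] choose=5:
    choose[1, 2, 6] @ H2
      branch[0] choose=1:
        H0 returns 42
        H1 returns 42
        H2 returns [42]
      branch[1] choose=2:
        H0 returns 49
        H1 returns 49
        H2 returns [49]
      branch[2] choose=6:
        H0 returns 77
        H1 returns 77
        H2 returns [77]
= [42, 49, 77, 49, 56, 84, 42, 49, 77]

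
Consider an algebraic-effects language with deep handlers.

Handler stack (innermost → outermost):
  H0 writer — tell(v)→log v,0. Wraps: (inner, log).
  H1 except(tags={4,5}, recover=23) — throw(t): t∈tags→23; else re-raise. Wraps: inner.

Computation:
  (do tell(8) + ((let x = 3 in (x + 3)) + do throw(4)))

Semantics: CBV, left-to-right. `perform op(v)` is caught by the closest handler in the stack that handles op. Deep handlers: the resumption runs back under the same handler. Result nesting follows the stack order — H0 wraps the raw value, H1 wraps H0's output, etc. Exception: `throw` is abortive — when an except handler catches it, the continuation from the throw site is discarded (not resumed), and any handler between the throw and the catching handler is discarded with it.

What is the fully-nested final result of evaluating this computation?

Evaluation trace:
tell(8) @ H0 ⇒ log+=8
throw(4) @ H1 caught ⇒ 23
= 23

Answer: 23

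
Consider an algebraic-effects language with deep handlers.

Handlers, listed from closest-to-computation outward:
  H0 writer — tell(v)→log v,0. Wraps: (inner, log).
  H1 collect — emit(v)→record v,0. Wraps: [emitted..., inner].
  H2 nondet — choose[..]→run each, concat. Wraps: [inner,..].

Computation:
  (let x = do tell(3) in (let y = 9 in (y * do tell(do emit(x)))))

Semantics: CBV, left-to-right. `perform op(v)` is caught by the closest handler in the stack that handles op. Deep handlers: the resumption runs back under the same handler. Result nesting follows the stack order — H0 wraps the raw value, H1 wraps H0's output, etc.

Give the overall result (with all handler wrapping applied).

Step-by-step:
tell(3) @ H0 ⇒ log+=3
emit(0) @ H1 ⇒ out+=0
tell(0) @ H0 ⇒ log+=0
H0 returns (0, (3, 0))
H1 returns [0, (0, (3, 0))]
H2 returns [[0, (0, (3, 0))]]
= [[0, (0, (3, 0))]]

Answer: [[0, (0, (3, 0))]]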